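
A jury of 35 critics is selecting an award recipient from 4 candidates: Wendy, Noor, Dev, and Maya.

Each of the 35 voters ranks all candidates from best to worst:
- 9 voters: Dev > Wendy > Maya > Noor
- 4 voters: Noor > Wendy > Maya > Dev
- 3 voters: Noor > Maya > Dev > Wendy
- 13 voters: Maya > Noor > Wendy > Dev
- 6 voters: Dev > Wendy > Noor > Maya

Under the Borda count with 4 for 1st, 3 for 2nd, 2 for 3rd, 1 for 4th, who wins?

Maya

Wendy: 9×3 + 4×3 + 3×1 + 13×2 + 6×3 = 86
Noor: 9×1 + 4×4 + 3×4 + 13×3 + 6×2 = 88
Dev: 9×4 + 4×1 + 3×2 + 13×1 + 6×4 = 83
Maya: 9×2 + 4×2 + 3×3 + 13×4 + 6×1 = 93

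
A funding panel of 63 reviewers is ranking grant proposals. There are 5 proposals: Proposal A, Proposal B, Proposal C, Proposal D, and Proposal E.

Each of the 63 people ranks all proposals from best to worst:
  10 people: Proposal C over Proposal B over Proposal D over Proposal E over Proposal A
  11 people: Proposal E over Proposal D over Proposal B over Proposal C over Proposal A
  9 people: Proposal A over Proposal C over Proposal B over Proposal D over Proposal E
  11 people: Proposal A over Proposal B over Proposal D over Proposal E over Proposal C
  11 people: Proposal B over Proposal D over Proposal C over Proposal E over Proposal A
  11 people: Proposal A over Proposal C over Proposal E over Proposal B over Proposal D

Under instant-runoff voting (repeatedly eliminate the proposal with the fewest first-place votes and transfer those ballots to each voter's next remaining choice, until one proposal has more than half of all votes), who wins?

Round 1: Proposal A 31, Proposal B 11, Proposal C 10, Proposal D 0, Proposal E 11. Proposal D eliminated.
Round 2: Proposal A 31, Proposal B 11, Proposal C 10, Proposal E 11. Proposal C eliminated.
Round 3: Proposal A 31, Proposal B 21, Proposal E 11. Proposal E eliminated.
Round 4: Proposal A 31, Proposal B 32. Proposal B has a majority (≥32).

Proposal B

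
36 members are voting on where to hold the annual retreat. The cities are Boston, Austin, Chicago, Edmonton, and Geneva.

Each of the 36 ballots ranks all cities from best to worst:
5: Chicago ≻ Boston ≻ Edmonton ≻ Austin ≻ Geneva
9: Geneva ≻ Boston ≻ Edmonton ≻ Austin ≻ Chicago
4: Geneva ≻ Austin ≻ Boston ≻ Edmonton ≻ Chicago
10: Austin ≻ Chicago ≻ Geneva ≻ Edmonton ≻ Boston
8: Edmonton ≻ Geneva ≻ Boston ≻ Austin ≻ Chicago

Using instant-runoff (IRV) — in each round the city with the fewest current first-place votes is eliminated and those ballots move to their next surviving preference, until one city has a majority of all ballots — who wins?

Round 1: Boston 0, Austin 10, Chicago 5, Edmonton 8, Geneva 13. Boston eliminated.
Round 2: Austin 10, Chicago 5, Edmonton 8, Geneva 13. Chicago eliminated.
Round 3: Austin 10, Edmonton 13, Geneva 13. Austin eliminated.
Round 4: Edmonton 13, Geneva 23. Geneva has a majority (≥19).

Geneva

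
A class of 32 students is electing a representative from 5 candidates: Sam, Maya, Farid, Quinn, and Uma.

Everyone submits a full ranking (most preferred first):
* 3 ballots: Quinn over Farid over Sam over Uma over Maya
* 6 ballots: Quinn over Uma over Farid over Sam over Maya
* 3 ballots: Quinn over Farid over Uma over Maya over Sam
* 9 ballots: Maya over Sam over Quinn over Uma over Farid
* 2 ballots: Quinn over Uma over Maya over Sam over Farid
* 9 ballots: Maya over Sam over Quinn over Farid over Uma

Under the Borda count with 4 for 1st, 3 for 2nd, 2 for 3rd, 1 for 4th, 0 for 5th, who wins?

Sam: 3×2 + 6×1 + 3×0 + 9×3 + 2×1 + 9×3 = 68
Maya: 3×0 + 6×0 + 3×1 + 9×4 + 2×2 + 9×4 = 79
Farid: 3×3 + 6×2 + 3×3 + 9×0 + 2×0 + 9×1 = 39
Quinn: 3×4 + 6×4 + 3×4 + 9×2 + 2×4 + 9×2 = 92
Uma: 3×1 + 6×3 + 3×2 + 9×1 + 2×3 + 9×0 = 42

Quinn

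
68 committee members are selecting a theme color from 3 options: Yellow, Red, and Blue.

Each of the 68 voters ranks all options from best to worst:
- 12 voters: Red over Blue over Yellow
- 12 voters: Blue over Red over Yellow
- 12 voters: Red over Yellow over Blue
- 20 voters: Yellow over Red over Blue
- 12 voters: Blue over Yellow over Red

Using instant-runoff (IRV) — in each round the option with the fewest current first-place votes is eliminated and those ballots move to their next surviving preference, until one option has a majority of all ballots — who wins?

Red

Round 1: Yellow 20, Red 24, Blue 24. Yellow eliminated.
Round 2: Red 44, Blue 24. Red has a majority (≥35).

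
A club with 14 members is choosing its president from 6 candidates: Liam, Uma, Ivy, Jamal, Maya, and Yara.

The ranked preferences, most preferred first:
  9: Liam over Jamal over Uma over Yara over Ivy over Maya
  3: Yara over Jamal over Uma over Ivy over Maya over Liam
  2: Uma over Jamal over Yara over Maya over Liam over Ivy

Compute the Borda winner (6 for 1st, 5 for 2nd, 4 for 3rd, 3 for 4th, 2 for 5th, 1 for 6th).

Jamal

Liam: 9×6 + 3×1 + 2×2 = 61
Uma: 9×4 + 3×4 + 2×6 = 60
Ivy: 9×2 + 3×3 + 2×1 = 29
Jamal: 9×5 + 3×5 + 2×5 = 70
Maya: 9×1 + 3×2 + 2×3 = 21
Yara: 9×3 + 3×6 + 2×4 = 53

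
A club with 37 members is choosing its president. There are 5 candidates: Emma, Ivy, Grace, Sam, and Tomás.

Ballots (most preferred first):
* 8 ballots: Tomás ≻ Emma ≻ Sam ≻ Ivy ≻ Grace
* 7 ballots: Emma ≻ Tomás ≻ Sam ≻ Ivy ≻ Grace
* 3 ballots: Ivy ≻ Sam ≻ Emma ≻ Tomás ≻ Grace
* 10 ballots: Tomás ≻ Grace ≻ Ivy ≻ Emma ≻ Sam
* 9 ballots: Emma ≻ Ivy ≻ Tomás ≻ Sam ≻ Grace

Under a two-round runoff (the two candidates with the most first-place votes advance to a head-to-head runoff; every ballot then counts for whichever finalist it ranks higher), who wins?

Round 1 first-place votes: Emma 16, Ivy 3, Grace 0, Sam 0, Tomás 18. Tomás and Emma advance.
Runoff: Tomás is ranked above Emma on 18 ballots, Emma above Tomás on 19.

Emma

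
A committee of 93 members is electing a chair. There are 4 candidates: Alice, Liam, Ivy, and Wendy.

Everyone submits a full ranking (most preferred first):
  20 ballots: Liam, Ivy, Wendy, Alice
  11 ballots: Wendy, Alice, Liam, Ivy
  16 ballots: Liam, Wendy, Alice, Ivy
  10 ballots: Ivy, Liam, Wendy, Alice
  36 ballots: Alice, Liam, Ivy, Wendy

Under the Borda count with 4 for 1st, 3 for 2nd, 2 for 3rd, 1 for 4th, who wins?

Liam

Alice: 20×1 + 11×3 + 16×2 + 10×1 + 36×4 = 239
Liam: 20×4 + 11×2 + 16×4 + 10×3 + 36×3 = 304
Ivy: 20×3 + 11×1 + 16×1 + 10×4 + 36×2 = 199
Wendy: 20×2 + 11×4 + 16×3 + 10×2 + 36×1 = 188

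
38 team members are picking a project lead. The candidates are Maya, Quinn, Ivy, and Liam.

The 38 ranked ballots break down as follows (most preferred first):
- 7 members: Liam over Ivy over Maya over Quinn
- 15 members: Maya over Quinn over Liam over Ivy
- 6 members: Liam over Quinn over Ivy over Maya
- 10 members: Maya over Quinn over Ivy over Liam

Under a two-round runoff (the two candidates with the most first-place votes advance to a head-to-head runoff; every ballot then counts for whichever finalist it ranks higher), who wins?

Round 1 first-place votes: Maya 25, Quinn 0, Ivy 0, Liam 13. Maya and Liam advance.
Runoff: Maya is ranked above Liam on 25 ballots, Liam above Maya on 13.

Maya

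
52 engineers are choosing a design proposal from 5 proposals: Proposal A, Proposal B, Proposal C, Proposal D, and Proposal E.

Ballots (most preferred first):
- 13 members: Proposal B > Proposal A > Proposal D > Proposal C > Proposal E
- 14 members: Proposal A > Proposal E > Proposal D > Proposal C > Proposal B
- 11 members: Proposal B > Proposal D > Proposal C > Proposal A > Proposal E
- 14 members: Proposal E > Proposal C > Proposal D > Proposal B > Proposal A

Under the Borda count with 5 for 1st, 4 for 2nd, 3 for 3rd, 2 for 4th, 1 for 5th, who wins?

Proposal D

Proposal A: 13×4 + 14×5 + 11×2 + 14×1 = 158
Proposal B: 13×5 + 14×1 + 11×5 + 14×2 = 162
Proposal C: 13×2 + 14×2 + 11×3 + 14×4 = 143
Proposal D: 13×3 + 14×3 + 11×4 + 14×3 = 167
Proposal E: 13×1 + 14×4 + 11×1 + 14×5 = 150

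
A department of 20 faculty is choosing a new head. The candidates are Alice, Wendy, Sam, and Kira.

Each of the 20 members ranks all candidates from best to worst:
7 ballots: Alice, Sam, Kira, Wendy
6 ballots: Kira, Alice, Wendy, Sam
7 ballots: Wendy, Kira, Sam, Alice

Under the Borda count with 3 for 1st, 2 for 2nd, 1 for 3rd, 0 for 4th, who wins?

Alice: 7×3 + 6×2 + 7×0 = 33
Wendy: 7×0 + 6×1 + 7×3 = 27
Sam: 7×2 + 6×0 + 7×1 = 21
Kira: 7×1 + 6×3 + 7×2 = 39

Kira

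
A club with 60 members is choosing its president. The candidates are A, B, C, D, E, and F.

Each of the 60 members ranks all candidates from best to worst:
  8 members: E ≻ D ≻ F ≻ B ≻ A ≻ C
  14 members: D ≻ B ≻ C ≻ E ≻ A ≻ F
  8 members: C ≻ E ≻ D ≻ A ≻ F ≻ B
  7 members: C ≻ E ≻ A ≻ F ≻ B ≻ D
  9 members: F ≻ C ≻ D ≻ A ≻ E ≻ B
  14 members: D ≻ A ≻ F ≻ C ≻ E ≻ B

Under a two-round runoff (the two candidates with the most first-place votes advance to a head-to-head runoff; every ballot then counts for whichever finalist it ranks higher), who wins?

Round 1 first-place votes: A 0, B 0, C 15, D 28, E 8, F 9. D and C advance.
Runoff: D is ranked above C on 36 ballots, C above D on 24.

D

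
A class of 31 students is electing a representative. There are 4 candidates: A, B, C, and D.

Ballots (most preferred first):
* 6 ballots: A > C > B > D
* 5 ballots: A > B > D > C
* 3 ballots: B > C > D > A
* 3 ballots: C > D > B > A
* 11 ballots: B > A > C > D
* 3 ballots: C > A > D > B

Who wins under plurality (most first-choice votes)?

B

First-place votes: A 11, B 14, C 6, D 0.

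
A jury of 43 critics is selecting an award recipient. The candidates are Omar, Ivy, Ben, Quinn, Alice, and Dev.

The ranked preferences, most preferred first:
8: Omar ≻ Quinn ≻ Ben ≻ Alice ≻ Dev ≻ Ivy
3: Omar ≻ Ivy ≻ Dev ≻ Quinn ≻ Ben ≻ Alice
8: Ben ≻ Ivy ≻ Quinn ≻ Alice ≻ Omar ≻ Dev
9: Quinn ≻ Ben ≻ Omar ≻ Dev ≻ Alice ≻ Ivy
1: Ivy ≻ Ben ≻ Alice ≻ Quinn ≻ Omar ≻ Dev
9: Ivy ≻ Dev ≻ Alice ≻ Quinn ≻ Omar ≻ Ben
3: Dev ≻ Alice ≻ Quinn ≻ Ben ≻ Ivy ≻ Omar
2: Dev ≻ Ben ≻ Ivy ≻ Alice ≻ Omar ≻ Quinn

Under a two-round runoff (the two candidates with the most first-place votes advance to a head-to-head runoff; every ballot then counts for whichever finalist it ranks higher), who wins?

Ivy

Round 1 first-place votes: Omar 11, Ivy 10, Ben 8, Quinn 9, Alice 0, Dev 5. Omar and Ivy advance.
Runoff: Omar is ranked above Ivy on 20 ballots, Ivy above Omar on 23.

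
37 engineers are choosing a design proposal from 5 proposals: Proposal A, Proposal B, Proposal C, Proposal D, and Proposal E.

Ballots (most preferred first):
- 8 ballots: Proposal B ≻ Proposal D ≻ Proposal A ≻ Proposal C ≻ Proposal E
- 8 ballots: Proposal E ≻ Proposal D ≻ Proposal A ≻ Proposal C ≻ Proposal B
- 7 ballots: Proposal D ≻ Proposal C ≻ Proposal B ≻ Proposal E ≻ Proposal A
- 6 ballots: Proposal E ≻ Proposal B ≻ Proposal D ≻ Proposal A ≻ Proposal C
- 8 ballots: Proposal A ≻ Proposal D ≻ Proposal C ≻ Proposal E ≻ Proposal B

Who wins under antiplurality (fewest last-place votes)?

Last-place votes: Proposal A 7, Proposal B 16, Proposal C 6, Proposal D 0, Proposal E 8.

Proposal D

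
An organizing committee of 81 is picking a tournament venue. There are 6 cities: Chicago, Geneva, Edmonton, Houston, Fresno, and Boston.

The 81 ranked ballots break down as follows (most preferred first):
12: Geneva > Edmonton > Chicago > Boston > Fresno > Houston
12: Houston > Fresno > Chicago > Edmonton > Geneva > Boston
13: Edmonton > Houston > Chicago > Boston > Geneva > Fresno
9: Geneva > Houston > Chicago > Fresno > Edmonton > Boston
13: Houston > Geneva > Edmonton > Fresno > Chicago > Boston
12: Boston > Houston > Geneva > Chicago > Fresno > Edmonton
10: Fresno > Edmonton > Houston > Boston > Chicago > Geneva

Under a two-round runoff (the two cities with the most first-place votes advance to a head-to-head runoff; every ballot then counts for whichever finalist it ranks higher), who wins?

Houston

Round 1 first-place votes: Chicago 0, Geneva 21, Edmonton 13, Houston 25, Fresno 10, Boston 12. Houston and Geneva advance.
Runoff: Houston is ranked above Geneva on 60 ballots, Geneva above Houston on 21.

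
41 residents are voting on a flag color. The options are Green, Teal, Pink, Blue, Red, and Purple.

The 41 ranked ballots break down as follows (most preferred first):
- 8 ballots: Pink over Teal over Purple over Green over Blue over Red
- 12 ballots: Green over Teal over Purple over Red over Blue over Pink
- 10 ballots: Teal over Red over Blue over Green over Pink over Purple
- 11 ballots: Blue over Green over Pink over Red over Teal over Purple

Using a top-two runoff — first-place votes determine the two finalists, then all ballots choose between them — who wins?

Round 1 first-place votes: Green 12, Teal 10, Pink 8, Blue 11, Red 0, Purple 0. Green and Blue advance.
Runoff: Green is ranked above Blue on 20 ballots, Blue above Green on 21.

Blue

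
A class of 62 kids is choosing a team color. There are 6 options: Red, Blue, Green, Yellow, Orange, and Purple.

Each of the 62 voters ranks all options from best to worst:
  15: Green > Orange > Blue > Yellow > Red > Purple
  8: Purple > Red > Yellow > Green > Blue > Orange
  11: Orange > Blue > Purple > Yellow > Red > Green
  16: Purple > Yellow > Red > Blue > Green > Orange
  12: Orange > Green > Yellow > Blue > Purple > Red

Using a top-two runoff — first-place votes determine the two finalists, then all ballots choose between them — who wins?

Round 1 first-place votes: Red 0, Blue 0, Green 15, Yellow 0, Orange 23, Purple 24. Purple and Orange advance.
Runoff: Purple is ranked above Orange on 24 ballots, Orange above Purple on 38.

Orange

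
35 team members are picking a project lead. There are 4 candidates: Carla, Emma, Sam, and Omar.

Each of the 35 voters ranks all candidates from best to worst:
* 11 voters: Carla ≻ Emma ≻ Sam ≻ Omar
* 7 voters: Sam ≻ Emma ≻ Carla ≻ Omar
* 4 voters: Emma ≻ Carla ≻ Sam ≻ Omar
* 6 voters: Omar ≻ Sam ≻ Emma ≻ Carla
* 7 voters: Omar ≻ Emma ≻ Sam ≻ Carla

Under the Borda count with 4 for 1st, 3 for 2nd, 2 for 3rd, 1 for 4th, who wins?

Carla: 11×4 + 7×2 + 4×3 + 6×1 + 7×1 = 83
Emma: 11×3 + 7×3 + 4×4 + 6×2 + 7×3 = 103
Sam: 11×2 + 7×4 + 4×2 + 6×3 + 7×2 = 90
Omar: 11×1 + 7×1 + 4×1 + 6×4 + 7×4 = 74

Emma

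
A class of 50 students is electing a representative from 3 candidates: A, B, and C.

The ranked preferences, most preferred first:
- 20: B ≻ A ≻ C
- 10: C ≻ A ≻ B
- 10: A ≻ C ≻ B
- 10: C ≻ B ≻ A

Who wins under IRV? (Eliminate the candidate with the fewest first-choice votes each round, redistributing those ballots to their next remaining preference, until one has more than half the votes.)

C

Round 1: A 10, B 20, C 20. A eliminated.
Round 2: B 20, C 30. C has a majority (≥26).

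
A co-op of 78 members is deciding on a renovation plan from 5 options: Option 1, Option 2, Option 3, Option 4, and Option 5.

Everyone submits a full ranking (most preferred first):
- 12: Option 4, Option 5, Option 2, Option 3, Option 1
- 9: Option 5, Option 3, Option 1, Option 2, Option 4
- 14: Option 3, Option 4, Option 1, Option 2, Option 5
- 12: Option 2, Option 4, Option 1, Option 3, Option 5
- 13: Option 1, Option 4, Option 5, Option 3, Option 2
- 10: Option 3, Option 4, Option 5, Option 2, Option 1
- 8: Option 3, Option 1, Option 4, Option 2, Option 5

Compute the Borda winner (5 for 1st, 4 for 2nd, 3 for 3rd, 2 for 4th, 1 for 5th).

Option 1: 12×1 + 9×3 + 14×3 + 12×3 + 13×5 + 10×1 + 8×4 = 224
Option 2: 12×3 + 9×2 + 14×2 + 12×5 + 13×1 + 10×2 + 8×2 = 191
Option 3: 12×2 + 9×4 + 14×5 + 12×2 + 13×2 + 10×5 + 8×5 = 270
Option 4: 12×5 + 9×1 + 14×4 + 12×4 + 13×4 + 10×4 + 8×3 = 289
Option 5: 12×4 + 9×5 + 14×1 + 12×1 + 13×3 + 10×3 + 8×1 = 196

Option 4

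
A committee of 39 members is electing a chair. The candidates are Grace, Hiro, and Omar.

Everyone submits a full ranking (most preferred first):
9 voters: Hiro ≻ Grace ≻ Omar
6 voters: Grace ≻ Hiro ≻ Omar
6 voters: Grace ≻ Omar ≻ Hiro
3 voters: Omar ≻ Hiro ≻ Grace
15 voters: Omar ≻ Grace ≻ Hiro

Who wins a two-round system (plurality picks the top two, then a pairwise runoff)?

Grace

Round 1 first-place votes: Grace 12, Hiro 9, Omar 18. Omar and Grace advance.
Runoff: Omar is ranked above Grace on 18 ballots, Grace above Omar on 21.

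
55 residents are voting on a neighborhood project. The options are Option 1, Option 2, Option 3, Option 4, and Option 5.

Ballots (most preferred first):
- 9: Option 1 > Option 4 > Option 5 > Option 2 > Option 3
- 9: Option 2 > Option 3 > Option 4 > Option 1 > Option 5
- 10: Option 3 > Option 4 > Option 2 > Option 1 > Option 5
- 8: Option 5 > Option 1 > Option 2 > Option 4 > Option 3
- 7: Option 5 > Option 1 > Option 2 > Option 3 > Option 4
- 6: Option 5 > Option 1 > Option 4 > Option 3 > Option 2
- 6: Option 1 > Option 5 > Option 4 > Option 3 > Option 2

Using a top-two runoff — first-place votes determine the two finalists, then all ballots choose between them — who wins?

Round 1 first-place votes: Option 1 15, Option 2 9, Option 3 10, Option 4 0, Option 5 21. Option 5 and Option 1 advance.
Runoff: Option 5 is ranked above Option 1 on 21 ballots, Option 1 above Option 5 on 34.

Option 1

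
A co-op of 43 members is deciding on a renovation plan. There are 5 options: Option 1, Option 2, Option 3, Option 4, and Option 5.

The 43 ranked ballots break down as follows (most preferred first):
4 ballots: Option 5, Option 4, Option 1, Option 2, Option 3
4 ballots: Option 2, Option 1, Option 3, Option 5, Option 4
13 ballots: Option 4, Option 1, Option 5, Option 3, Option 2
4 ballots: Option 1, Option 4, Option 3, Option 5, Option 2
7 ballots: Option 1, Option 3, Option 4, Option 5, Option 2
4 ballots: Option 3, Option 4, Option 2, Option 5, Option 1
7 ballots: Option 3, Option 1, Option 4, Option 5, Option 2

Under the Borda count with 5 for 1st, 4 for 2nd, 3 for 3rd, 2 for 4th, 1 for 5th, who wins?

Option 1: 4×3 + 4×4 + 13×4 + 4×5 + 7×5 + 4×1 + 7×4 = 167
Option 2: 4×2 + 4×5 + 13×1 + 4×1 + 7×1 + 4×3 + 7×1 = 71
Option 3: 4×1 + 4×3 + 13×2 + 4×3 + 7×4 + 4×5 + 7×5 = 137
Option 4: 4×4 + 4×1 + 13×5 + 4×4 + 7×3 + 4×4 + 7×3 = 159
Option 5: 4×5 + 4×2 + 13×3 + 4×2 + 7×2 + 4×2 + 7×2 = 111

Option 1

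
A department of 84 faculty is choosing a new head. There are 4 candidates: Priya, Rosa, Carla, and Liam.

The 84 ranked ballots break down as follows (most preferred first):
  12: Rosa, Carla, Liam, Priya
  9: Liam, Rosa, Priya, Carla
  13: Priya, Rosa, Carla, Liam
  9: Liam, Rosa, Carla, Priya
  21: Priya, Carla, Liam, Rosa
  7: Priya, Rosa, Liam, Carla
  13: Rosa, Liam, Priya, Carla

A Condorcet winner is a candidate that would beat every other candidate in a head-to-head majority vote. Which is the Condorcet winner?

Rosa vs Priya: 43–41
Rosa vs Carla: 63–21
Rosa vs Liam: 45–39
Rosa beats every other candidate.

Rosa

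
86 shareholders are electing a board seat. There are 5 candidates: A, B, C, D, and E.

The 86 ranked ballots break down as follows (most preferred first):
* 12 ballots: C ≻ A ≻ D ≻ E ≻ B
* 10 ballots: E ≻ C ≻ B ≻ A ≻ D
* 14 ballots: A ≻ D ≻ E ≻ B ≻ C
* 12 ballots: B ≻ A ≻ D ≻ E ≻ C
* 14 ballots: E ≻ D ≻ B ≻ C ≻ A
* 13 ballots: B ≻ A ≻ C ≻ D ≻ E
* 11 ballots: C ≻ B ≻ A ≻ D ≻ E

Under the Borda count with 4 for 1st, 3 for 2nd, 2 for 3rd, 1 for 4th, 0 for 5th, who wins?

A: 12×3 + 10×1 + 14×4 + 12×3 + 14×0 + 13×3 + 11×2 = 199
B: 12×0 + 10×2 + 14×1 + 12×4 + 14×2 + 13×4 + 11×3 = 195
C: 12×4 + 10×3 + 14×0 + 12×0 + 14×1 + 13×2 + 11×4 = 162
D: 12×2 + 10×0 + 14×3 + 12×2 + 14×3 + 13×1 + 11×1 = 156
E: 12×1 + 10×4 + 14×2 + 12×1 + 14×4 + 13×0 + 11×0 = 148

A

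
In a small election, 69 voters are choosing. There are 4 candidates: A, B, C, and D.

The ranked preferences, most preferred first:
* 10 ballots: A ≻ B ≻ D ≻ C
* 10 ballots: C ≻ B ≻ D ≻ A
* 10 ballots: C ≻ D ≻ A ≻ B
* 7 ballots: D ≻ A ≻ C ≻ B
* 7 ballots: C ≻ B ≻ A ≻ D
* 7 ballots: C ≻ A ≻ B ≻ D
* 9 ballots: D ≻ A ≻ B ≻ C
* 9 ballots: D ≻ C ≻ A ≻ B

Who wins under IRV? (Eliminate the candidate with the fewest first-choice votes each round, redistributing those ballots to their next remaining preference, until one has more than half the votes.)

Round 1: A 10, B 0, C 34, D 25. B eliminated.
Round 2: A 10, C 34, D 25. A eliminated.
Round 3: C 34, D 35. D has a majority (≥35).

D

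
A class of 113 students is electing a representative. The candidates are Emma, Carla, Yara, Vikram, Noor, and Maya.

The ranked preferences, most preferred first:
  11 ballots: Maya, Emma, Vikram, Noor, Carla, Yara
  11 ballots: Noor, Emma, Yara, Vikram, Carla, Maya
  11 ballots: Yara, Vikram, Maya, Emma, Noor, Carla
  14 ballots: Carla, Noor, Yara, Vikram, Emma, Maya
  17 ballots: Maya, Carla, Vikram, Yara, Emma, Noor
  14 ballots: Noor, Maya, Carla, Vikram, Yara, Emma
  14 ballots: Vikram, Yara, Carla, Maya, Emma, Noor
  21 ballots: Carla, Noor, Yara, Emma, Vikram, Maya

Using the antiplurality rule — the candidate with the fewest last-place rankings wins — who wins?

Last-place votes: Emma 14, Carla 11, Yara 11, Vikram 0, Noor 31, Maya 46.

Vikram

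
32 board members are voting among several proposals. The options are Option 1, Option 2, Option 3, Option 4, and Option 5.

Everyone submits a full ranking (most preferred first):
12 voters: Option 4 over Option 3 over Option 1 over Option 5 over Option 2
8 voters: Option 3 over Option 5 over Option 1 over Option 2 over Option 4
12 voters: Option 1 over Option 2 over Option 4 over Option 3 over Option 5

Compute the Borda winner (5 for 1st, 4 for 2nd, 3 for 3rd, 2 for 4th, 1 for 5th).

Option 1

Option 1: 12×3 + 8×3 + 12×5 = 120
Option 2: 12×1 + 8×2 + 12×4 = 76
Option 3: 12×4 + 8×5 + 12×2 = 112
Option 4: 12×5 + 8×1 + 12×3 = 104
Option 5: 12×2 + 8×4 + 12×1 = 68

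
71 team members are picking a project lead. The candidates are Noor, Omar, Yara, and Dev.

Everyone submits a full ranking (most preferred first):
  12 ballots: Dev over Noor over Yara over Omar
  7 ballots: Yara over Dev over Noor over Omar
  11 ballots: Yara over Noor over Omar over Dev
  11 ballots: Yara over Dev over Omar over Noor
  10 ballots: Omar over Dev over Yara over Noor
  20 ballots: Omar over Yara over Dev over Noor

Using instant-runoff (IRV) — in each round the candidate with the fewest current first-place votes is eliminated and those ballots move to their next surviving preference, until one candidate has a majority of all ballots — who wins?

Yara

Round 1: Noor 0, Omar 30, Yara 29, Dev 12. Noor eliminated.
Round 2: Omar 30, Yara 29, Dev 12. Dev eliminated.
Round 3: Omar 30, Yara 41. Yara has a majority (≥36).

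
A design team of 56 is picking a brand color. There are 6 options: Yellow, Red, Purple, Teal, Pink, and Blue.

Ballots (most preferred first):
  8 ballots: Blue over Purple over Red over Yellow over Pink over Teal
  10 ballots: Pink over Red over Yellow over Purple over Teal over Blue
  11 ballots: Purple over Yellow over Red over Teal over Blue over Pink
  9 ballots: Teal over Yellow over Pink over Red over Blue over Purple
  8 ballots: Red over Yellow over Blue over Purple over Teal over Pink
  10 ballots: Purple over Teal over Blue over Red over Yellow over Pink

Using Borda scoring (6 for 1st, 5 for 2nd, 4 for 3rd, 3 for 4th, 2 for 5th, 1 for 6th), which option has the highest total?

Yellow: 8×3 + 10×4 + 11×5 + 9×5 + 8×5 + 10×2 = 224
Red: 8×4 + 10×5 + 11×4 + 9×3 + 8×6 + 10×3 = 231
Purple: 8×5 + 10×3 + 11×6 + 9×1 + 8×3 + 10×6 = 229
Teal: 8×1 + 10×2 + 11×3 + 9×6 + 8×2 + 10×5 = 181
Pink: 8×2 + 10×6 + 11×1 + 9×4 + 8×1 + 10×1 = 141
Blue: 8×6 + 10×1 + 11×2 + 9×2 + 8×4 + 10×4 = 170

Red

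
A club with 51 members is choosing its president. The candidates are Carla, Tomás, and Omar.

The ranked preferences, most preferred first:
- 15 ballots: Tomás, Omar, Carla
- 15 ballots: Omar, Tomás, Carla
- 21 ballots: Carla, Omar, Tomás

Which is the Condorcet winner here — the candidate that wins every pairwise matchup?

Omar

Omar vs Carla: 30–21
Omar vs Tomás: 36–15
Omar beats every other candidate.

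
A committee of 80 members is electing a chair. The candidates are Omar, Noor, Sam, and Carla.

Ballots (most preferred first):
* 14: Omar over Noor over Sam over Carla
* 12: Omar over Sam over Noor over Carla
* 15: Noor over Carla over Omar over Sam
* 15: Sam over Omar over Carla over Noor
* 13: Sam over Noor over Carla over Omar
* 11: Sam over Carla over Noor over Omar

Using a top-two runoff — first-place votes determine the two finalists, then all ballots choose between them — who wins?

Omar

Round 1 first-place votes: Omar 26, Noor 15, Sam 39, Carla 0. Sam and Omar advance.
Runoff: Sam is ranked above Omar on 39 ballots, Omar above Sam on 41.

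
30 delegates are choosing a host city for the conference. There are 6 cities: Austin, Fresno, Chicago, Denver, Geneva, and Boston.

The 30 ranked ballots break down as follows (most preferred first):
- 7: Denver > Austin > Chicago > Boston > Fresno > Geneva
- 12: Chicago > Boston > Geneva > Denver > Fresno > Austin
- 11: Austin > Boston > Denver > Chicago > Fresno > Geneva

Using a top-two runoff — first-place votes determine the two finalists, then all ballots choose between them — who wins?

Austin

Round 1 first-place votes: Austin 11, Fresno 0, Chicago 12, Denver 7, Geneva 0, Boston 0. Chicago and Austin advance.
Runoff: Chicago is ranked above Austin on 12 ballots, Austin above Chicago on 18.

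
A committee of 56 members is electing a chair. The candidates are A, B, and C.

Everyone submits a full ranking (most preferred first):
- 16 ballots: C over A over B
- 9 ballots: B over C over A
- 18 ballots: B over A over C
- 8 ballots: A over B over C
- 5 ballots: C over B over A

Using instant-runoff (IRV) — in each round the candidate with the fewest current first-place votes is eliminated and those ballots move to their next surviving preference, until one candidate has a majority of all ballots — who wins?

B

Round 1: A 8, B 27, C 21. A eliminated.
Round 2: B 35, C 21. B has a majority (≥29).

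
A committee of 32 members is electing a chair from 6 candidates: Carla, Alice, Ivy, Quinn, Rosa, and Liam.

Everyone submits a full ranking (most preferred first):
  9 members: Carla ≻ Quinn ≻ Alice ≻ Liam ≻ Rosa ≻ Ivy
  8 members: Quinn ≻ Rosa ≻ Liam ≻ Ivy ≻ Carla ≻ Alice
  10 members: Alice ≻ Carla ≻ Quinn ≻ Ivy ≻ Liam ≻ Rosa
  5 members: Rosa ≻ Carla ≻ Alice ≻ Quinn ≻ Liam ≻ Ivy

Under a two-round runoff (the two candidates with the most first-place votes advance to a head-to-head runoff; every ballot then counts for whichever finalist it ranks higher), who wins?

Round 1 first-place votes: Carla 9, Alice 10, Ivy 0, Quinn 8, Rosa 5, Liam 0. Alice and Carla advance.
Runoff: Alice is ranked above Carla on 10 ballots, Carla above Alice on 22.

Carla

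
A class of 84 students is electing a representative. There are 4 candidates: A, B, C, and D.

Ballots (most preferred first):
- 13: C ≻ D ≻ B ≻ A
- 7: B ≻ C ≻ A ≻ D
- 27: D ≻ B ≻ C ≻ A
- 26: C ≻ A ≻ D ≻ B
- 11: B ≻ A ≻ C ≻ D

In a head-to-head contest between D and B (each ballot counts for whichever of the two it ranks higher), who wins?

D

D is ranked above B on 66 ballots; B above D on 18.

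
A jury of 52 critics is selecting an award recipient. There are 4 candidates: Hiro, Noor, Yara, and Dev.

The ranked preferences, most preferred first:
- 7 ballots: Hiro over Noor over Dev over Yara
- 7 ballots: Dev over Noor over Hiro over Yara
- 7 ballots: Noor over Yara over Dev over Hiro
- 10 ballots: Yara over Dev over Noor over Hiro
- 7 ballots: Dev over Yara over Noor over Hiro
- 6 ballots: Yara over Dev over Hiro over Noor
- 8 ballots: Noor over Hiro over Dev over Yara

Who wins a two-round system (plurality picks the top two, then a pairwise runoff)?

Noor

Round 1 first-place votes: Hiro 7, Noor 15, Yara 16, Dev 14. Yara and Noor advance.
Runoff: Yara is ranked above Noor on 23 ballots, Noor above Yara on 29.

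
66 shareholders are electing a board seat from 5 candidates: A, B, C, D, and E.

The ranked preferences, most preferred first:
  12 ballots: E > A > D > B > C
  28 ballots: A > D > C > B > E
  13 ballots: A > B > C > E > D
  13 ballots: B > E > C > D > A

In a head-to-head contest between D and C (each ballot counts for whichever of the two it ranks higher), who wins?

D is ranked above C on 40 ballots; C above D on 26.

D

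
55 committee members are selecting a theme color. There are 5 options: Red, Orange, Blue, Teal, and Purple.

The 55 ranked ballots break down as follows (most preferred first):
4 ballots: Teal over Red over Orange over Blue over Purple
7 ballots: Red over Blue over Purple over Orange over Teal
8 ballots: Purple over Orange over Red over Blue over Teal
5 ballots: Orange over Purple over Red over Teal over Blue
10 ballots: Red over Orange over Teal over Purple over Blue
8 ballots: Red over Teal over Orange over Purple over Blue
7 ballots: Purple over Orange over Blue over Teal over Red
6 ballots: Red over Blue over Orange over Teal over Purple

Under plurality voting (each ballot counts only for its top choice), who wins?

First-place votes: Red 31, Orange 5, Blue 0, Teal 4, Purple 15.

Red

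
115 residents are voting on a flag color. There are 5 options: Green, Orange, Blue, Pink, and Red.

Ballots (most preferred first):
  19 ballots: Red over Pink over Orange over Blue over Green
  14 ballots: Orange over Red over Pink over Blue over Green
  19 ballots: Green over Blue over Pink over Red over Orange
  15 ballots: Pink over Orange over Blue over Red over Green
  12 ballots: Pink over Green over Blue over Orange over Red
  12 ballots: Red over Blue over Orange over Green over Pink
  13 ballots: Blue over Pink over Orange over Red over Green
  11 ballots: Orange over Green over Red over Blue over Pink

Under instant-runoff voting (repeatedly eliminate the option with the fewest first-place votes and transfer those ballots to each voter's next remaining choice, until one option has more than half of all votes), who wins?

Round 1: Green 19, Orange 25, Blue 13, Pink 27, Red 31. Blue eliminated.
Round 2: Green 19, Orange 25, Pink 40, Red 31. Green eliminated.
Round 3: Orange 25, Pink 59, Red 31. Pink has a majority (≥58).

Pink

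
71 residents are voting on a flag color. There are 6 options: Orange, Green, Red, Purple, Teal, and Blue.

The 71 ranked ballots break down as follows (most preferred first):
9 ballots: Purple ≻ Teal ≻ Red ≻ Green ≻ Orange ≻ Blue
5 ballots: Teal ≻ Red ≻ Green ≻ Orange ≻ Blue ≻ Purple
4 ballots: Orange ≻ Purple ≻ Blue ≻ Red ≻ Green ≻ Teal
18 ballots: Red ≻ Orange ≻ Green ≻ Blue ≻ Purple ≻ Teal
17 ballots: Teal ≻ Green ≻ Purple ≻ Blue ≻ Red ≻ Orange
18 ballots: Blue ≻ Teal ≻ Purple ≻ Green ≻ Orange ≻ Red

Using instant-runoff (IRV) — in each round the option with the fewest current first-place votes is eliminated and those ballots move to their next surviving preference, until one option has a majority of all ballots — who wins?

Blue

Round 1: Orange 4, Green 0, Red 18, Purple 9, Teal 22, Blue 18. Green eliminated.
Round 2: Orange 4, Red 18, Purple 9, Teal 22, Blue 18. Orange eliminated.
Round 3: Red 18, Purple 13, Teal 22, Blue 18. Purple eliminated.
Round 4: Red 18, Teal 31, Blue 22. Red eliminated.
Round 5: Teal 31, Blue 40. Blue has a majority (≥36).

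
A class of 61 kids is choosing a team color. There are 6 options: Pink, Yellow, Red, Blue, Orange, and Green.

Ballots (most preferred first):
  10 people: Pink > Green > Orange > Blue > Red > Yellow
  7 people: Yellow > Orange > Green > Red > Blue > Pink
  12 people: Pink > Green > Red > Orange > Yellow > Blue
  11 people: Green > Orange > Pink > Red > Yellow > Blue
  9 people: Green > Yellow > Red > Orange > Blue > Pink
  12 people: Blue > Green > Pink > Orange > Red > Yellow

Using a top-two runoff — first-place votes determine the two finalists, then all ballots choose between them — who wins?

Round 1 first-place votes: Pink 22, Yellow 7, Red 0, Blue 12, Orange 0, Green 20. Pink and Green advance.
Runoff: Pink is ranked above Green on 22 ballots, Green above Pink on 39.

Green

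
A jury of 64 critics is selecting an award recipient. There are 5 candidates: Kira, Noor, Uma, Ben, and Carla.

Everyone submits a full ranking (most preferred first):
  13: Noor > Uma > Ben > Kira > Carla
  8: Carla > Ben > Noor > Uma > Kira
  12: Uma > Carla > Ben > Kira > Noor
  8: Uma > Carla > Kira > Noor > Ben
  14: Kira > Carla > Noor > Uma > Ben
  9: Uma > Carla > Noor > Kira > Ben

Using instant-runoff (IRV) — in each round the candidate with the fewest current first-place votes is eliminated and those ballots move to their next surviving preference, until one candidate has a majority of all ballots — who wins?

Noor

Round 1: Kira 14, Noor 13, Uma 29, Ben 0, Carla 8. Ben eliminated.
Round 2: Kira 14, Noor 13, Uma 29, Carla 8. Carla eliminated.
Round 3: Kira 14, Noor 21, Uma 29. Kira eliminated.
Round 4: Noor 35, Uma 29. Noor has a majority (≥33).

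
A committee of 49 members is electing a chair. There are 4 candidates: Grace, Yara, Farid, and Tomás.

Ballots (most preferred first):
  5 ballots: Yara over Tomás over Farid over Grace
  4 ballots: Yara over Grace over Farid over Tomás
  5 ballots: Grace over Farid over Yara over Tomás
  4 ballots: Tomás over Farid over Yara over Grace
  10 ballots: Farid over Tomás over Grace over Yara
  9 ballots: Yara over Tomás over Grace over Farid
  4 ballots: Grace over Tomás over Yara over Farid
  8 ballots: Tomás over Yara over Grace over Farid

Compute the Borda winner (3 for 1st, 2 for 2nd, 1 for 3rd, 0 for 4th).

Grace: 5×0 + 4×2 + 5×3 + 4×0 + 10×1 + 9×1 + 4×3 + 8×1 = 62
Yara: 5×3 + 4×3 + 5×1 + 4×1 + 10×0 + 9×3 + 4×1 + 8×2 = 83
Farid: 5×1 + 4×1 + 5×2 + 4×2 + 10×3 + 9×0 + 4×0 + 8×0 = 57
Tomás: 5×2 + 4×0 + 5×0 + 4×3 + 10×2 + 9×2 + 4×2 + 8×3 = 92

Tomás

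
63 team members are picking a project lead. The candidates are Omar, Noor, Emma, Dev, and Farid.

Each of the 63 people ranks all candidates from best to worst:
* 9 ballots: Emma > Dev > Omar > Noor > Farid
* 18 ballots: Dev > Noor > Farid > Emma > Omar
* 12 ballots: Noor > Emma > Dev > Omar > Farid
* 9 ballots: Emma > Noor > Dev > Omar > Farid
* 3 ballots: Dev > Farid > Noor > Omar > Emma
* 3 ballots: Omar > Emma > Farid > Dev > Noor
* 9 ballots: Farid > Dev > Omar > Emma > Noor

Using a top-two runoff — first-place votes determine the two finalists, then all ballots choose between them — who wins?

Emma

Round 1 first-place votes: Omar 3, Noor 12, Emma 18, Dev 21, Farid 9. Dev and Emma advance.
Runoff: Dev is ranked above Emma on 30 ballots, Emma above Dev on 33.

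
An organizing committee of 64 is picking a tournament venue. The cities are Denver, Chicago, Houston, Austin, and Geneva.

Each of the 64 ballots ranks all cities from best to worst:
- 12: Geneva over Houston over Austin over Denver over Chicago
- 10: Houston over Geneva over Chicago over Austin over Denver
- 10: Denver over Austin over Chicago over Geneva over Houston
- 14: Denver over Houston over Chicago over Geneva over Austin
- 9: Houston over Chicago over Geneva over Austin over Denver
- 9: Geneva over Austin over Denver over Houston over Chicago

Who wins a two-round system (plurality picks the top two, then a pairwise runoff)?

Geneva

Round 1 first-place votes: Denver 24, Chicago 0, Houston 19, Austin 0, Geneva 21. Denver and Geneva advance.
Runoff: Denver is ranked above Geneva on 24 ballots, Geneva above Denver on 40.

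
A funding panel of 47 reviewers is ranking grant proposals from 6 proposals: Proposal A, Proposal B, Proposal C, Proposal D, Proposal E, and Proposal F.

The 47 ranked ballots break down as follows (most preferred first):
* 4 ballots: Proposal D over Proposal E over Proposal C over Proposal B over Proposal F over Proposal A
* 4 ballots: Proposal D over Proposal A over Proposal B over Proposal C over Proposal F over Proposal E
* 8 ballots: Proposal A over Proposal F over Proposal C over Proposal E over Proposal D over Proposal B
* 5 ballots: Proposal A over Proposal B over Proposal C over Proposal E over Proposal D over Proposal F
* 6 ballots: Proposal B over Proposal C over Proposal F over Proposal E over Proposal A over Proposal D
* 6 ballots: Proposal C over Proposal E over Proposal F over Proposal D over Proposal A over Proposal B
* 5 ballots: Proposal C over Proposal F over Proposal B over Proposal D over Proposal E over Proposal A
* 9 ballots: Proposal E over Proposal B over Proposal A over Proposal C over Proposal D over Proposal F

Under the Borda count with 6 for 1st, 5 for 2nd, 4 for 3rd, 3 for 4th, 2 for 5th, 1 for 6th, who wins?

Proposal A: 4×1 + 4×5 + 8×6 + 5×6 + 6×2 + 6×2 + 5×1 + 9×4 = 167
Proposal B: 4×3 + 4×4 + 8×1 + 5×5 + 6×6 + 6×1 + 5×4 + 9×5 = 168
Proposal C: 4×4 + 4×3 + 8×4 + 5×4 + 6×5 + 6×6 + 5×6 + 9×3 = 203
Proposal D: 4×6 + 4×6 + 8×2 + 5×2 + 6×1 + 6×3 + 5×3 + 9×2 = 131
Proposal E: 4×5 + 4×1 + 8×3 + 5×3 + 6×3 + 6×5 + 5×2 + 9×6 = 175
Proposal F: 4×2 + 4×2 + 8×5 + 5×1 + 6×4 + 6×4 + 5×5 + 9×1 = 143

Proposal C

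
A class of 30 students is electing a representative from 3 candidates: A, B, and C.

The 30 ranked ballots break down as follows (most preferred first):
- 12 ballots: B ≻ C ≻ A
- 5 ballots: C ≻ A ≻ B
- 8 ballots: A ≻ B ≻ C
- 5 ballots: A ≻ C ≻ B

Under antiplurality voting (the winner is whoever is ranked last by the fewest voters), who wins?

Last-place votes: A 12, B 10, C 8.

C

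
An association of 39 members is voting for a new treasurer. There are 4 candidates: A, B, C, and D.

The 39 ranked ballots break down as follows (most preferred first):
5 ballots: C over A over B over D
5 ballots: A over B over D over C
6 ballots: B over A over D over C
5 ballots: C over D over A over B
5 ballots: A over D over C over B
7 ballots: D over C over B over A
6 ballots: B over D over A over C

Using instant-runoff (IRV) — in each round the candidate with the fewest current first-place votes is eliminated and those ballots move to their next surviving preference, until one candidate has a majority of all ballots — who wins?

Round 1: A 10, B 12, C 10, D 7. D eliminated.
Round 2: A 10, B 12, C 17. A eliminated.
Round 3: B 17, C 22. C has a majority (≥20).

C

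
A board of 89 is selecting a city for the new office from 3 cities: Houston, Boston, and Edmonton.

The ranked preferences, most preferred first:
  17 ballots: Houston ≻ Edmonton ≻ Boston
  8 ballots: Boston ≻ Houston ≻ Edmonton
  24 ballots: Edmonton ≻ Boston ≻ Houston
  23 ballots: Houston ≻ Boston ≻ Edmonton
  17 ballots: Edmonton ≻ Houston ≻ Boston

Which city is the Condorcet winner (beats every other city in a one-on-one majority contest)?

Houston vs Boston: 57–32
Houston vs Edmonton: 48–41
Houston beats every other city.

Houston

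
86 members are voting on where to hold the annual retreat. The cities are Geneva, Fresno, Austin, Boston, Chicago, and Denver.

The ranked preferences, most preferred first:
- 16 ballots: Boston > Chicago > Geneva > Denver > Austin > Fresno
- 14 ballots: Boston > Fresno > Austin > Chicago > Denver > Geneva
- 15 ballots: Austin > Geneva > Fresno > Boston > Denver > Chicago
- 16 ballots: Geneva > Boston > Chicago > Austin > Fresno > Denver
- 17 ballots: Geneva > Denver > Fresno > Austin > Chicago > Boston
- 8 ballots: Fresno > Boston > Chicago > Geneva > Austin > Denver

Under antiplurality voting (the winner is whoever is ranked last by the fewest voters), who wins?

Austin

Last-place votes: Geneva 14, Fresno 16, Austin 0, Boston 17, Chicago 15, Denver 24.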